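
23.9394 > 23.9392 True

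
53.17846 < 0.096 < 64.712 False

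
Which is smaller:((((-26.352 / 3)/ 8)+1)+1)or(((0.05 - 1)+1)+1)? ((((-26.352 / 3)/ 8)+1)+1)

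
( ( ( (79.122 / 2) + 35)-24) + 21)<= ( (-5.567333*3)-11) False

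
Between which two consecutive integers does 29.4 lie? 29 and 30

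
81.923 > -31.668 True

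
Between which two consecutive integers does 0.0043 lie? 0 and 1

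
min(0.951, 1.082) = 0.951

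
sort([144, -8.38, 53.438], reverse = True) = [144, 53.438, -8.38]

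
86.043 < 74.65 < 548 False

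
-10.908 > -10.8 False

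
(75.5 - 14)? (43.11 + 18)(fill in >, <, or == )>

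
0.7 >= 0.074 True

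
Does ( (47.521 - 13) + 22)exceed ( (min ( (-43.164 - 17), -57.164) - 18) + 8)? Yes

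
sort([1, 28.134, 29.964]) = [1, 28.134, 29.964]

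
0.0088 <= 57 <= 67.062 True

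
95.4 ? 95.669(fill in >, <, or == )<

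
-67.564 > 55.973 False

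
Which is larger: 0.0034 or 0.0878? 0.0878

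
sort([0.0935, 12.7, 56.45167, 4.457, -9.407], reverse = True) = [56.45167, 12.7, 4.457, 0.0935, -9.407]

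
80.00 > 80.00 False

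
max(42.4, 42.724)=42.724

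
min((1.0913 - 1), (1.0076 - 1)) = 0.0076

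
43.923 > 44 False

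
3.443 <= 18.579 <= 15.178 False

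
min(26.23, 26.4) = 26.23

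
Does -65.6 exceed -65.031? No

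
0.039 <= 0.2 True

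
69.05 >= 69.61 False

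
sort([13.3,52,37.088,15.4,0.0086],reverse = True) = [52,37.088,15.4,13.3,0.0086]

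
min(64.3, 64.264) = 64.264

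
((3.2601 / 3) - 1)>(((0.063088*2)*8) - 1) True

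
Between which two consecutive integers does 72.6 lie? 72 and 73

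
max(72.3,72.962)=72.962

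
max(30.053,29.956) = 30.053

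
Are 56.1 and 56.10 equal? Yes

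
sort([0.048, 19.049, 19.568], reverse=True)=[19.568, 19.049, 0.048]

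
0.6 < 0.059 False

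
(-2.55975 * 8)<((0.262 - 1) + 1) True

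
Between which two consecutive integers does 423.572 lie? 423 and 424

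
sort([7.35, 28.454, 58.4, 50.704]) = [7.35, 28.454, 50.704, 58.4]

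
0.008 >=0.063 False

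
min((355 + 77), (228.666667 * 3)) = 432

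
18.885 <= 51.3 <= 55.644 True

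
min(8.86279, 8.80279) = 8.80279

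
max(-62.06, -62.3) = -62.06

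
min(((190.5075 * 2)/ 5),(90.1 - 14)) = 76.1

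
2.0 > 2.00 False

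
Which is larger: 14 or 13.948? 14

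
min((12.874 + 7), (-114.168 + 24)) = -90.168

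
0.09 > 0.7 False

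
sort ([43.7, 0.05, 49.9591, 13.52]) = [0.05, 13.52, 43.7, 49.9591]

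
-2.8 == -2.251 False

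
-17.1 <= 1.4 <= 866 True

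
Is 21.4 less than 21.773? Yes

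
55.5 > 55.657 False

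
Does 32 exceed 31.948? Yes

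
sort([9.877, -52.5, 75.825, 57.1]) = [-52.5, 9.877, 57.1, 75.825]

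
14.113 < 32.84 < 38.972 True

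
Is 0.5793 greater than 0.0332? Yes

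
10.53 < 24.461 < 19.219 False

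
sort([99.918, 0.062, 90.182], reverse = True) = [99.918, 90.182, 0.062]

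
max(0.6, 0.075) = 0.6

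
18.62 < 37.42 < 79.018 True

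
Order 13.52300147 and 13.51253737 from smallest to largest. 13.51253737, 13.52300147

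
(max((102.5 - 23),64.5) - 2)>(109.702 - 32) False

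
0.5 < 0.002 False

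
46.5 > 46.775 False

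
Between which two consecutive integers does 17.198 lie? 17 and 18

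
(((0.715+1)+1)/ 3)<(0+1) True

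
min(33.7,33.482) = 33.482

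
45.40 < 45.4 False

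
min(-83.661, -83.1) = -83.661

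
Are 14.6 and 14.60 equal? Yes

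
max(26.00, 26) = 26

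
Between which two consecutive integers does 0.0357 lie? 0 and 1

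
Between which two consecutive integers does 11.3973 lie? 11 and 12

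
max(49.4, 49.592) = 49.592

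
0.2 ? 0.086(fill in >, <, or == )>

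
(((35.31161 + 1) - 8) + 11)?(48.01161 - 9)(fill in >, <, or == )>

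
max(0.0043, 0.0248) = 0.0248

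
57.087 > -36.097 True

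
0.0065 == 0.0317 False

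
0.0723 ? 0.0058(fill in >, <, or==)>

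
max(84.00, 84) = 84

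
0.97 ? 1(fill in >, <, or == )<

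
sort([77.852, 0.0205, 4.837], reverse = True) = [77.852, 4.837, 0.0205]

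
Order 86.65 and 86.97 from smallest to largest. 86.65, 86.97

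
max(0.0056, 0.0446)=0.0446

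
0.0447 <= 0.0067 False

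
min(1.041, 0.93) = 0.93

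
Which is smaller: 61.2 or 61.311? 61.2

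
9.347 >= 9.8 False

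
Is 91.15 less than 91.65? Yes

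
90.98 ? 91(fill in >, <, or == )<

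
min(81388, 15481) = 15481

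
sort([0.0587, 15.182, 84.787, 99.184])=[0.0587, 15.182, 84.787, 99.184]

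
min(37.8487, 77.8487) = 37.8487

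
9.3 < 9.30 False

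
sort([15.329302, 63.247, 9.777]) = [9.777, 15.329302, 63.247]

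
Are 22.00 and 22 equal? Yes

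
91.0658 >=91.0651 True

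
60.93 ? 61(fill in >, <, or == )<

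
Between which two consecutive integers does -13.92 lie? -14 and -13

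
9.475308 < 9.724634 True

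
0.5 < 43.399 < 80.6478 True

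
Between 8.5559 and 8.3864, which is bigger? 8.5559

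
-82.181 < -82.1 True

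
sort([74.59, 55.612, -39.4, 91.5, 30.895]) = [-39.4, 30.895, 55.612, 74.59, 91.5]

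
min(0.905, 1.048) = 0.905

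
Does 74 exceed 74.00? No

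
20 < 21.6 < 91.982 True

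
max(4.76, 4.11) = 4.76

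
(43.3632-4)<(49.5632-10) True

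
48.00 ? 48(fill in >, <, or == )==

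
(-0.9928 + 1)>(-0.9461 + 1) False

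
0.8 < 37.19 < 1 False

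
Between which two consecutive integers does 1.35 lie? 1 and 2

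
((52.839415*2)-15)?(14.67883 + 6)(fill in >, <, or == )>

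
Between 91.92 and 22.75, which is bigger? 91.92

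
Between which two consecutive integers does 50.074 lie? 50 and 51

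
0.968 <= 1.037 True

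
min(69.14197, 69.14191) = 69.14191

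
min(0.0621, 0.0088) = 0.0088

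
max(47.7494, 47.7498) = 47.7498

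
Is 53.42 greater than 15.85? Yes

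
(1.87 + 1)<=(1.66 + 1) False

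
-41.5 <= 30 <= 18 False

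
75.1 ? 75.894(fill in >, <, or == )<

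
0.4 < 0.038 False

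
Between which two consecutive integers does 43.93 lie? 43 and 44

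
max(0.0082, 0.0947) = 0.0947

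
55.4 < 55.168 False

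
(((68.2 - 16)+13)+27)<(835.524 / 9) True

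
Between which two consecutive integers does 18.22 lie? 18 and 19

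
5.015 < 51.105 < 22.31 False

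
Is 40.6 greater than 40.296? Yes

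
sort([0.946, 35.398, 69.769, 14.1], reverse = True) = [69.769, 35.398, 14.1, 0.946]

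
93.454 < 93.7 True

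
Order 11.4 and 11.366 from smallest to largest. 11.366, 11.4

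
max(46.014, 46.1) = 46.1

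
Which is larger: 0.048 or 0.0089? 0.048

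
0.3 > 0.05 True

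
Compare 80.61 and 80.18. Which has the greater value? 80.61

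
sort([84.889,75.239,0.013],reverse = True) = [84.889,75.239,0.013]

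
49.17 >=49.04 True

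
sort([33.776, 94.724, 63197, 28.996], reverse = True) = [63197, 94.724, 33.776, 28.996]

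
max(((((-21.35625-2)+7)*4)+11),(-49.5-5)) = -54.425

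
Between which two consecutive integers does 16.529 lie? 16 and 17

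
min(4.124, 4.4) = 4.124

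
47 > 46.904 True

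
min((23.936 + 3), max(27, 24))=26.936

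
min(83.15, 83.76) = 83.15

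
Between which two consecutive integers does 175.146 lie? 175 and 176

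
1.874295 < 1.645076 False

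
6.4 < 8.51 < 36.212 True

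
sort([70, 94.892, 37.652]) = [37.652, 70, 94.892]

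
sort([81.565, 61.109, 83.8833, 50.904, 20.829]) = [20.829, 50.904, 61.109, 81.565, 83.8833]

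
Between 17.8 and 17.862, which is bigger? 17.862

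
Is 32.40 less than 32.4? No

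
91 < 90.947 False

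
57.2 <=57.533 True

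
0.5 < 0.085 False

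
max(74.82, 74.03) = 74.82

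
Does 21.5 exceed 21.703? No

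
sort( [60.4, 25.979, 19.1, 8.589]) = [8.589, 19.1, 25.979, 60.4]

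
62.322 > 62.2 True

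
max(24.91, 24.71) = 24.91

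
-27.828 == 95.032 False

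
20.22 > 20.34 False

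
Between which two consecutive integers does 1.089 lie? 1 and 2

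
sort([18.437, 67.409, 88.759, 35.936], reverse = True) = [88.759, 67.409, 35.936, 18.437]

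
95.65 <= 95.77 True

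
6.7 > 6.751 False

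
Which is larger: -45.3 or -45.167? -45.167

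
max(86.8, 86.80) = 86.80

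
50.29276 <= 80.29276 True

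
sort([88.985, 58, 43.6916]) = [43.6916, 58, 88.985]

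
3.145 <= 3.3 True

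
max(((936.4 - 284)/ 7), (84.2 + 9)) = 93.2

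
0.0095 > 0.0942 False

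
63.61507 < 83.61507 True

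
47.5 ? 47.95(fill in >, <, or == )<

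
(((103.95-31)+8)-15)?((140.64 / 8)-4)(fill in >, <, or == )>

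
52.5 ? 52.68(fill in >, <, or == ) <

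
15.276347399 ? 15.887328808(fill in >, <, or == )<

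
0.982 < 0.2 False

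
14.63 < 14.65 True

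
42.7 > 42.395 True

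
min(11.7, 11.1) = 11.1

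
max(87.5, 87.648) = 87.648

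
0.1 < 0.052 False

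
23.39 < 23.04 False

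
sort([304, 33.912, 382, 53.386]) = [33.912, 53.386, 304, 382]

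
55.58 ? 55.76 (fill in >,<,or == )<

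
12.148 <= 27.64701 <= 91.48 True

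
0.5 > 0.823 False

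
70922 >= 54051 True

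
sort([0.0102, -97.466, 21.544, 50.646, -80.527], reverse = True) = [50.646, 21.544, 0.0102, -80.527, -97.466]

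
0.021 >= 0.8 False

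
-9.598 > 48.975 False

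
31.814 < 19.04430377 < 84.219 False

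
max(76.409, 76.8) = 76.8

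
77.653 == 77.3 False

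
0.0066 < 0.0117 True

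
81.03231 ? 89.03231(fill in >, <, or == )<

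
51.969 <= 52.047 True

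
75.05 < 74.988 False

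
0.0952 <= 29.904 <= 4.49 False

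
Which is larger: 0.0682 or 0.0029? 0.0682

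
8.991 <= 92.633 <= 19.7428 False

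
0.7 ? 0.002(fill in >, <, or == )>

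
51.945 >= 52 False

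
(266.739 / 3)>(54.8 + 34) True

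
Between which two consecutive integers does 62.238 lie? 62 and 63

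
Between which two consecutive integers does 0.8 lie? 0 and 1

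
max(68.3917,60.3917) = 68.3917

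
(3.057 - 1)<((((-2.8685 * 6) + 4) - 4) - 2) False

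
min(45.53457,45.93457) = 45.53457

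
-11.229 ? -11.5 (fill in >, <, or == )>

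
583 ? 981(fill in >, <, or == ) <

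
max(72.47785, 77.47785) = 77.47785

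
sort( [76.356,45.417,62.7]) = [45.417,62.7,76.356]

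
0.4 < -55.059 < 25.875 False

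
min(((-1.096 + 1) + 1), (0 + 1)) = 0.904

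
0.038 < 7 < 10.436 True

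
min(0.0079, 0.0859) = 0.0079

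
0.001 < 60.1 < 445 True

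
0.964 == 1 False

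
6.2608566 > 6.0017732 True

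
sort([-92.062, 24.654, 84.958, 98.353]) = [-92.062, 24.654, 84.958, 98.353]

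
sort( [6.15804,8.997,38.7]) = [6.15804,8.997,38.7]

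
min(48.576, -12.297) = -12.297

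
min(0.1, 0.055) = 0.055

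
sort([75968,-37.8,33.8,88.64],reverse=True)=[75968,88.64,33.8,-37.8]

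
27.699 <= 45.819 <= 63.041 True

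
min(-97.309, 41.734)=-97.309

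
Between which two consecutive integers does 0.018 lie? 0 and 1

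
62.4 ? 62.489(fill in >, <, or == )<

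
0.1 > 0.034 True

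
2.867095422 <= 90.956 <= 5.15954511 False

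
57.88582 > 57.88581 True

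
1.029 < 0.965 False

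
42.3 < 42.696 True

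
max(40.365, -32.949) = 40.365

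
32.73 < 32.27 False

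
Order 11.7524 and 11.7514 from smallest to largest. 11.7514, 11.7524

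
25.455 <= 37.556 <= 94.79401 True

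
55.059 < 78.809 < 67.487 False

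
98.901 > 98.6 True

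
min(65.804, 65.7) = 65.7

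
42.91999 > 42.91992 True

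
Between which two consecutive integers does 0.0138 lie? 0 and 1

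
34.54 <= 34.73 True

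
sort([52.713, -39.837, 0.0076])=[-39.837, 0.0076, 52.713]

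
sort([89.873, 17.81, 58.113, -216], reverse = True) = [89.873, 58.113, 17.81, -216]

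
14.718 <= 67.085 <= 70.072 True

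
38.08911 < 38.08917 True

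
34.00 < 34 False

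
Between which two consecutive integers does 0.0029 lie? 0 and 1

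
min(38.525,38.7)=38.525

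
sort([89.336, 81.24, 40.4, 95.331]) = [40.4, 81.24, 89.336, 95.331]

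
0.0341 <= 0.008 False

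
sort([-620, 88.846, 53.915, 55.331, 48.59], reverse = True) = [88.846, 55.331, 53.915, 48.59, -620]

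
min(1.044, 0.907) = 0.907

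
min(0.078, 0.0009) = 0.0009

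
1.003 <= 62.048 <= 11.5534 False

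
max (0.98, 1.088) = 1.088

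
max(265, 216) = 265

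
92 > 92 False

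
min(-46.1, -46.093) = -46.1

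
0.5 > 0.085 True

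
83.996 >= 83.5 True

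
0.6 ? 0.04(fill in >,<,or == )>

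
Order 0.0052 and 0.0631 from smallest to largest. 0.0052,0.0631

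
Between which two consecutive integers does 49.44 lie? 49 and 50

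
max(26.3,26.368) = 26.368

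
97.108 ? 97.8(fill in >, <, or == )<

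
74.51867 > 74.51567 True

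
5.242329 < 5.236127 False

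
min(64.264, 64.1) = 64.1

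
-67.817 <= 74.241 True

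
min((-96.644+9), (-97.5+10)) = -87.644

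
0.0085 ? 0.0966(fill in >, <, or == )<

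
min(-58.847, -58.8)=-58.847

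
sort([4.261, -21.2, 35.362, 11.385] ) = [-21.2, 4.261, 11.385, 35.362]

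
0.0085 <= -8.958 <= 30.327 False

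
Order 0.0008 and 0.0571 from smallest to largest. 0.0008, 0.0571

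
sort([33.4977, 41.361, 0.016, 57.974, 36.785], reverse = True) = [57.974, 41.361, 36.785, 33.4977, 0.016]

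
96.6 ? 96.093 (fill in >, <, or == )>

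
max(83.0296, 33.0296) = 83.0296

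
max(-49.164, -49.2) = -49.164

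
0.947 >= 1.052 False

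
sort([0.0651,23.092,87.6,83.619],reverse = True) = [87.6,83.619,23.092,0.0651]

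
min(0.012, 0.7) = 0.012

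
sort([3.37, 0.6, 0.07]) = [0.07, 0.6, 3.37]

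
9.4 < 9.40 False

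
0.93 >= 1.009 False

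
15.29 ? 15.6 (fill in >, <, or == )<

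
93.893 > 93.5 True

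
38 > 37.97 True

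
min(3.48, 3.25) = 3.25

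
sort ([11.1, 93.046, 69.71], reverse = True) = [93.046, 69.71, 11.1]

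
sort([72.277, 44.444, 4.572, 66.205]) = [4.572, 44.444, 66.205, 72.277]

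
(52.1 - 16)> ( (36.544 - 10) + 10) False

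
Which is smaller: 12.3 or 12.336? 12.3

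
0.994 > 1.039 False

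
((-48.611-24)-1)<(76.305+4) True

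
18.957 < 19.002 True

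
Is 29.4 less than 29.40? No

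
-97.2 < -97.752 False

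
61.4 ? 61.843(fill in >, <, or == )<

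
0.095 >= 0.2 False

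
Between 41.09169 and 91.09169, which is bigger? 91.09169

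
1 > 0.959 True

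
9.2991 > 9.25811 True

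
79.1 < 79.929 True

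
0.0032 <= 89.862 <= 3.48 False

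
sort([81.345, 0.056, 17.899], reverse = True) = [81.345, 17.899, 0.056]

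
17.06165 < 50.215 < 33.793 False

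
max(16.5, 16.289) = 16.5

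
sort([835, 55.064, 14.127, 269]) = [14.127, 55.064, 269, 835]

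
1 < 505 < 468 False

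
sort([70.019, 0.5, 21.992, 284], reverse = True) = [284, 70.019, 21.992, 0.5]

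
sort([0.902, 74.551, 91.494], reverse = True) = [91.494, 74.551, 0.902]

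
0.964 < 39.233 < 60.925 True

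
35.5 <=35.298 False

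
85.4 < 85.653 True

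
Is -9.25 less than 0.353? Yes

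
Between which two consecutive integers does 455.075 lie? 455 and 456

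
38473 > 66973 False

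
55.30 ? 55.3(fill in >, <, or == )==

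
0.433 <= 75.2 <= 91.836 True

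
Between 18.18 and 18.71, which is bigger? 18.71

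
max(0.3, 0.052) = 0.3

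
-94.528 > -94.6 True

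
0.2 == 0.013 False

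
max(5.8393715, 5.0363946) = 5.8393715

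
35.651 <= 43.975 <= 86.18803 True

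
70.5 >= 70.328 True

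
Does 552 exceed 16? Yes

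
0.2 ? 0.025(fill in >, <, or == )>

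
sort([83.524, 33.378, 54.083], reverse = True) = [83.524, 54.083, 33.378]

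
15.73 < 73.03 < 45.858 False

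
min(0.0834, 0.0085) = 0.0085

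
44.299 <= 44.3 True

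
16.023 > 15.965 True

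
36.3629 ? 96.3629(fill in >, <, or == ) <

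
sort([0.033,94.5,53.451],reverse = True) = [94.5,53.451,0.033]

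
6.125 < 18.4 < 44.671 True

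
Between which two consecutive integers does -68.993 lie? -69 and -68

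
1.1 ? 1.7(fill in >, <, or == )<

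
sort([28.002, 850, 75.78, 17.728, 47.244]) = [17.728, 28.002, 47.244, 75.78, 850]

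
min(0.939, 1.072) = 0.939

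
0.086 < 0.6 True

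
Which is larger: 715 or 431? 715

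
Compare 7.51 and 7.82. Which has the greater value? 7.82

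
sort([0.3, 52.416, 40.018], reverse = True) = [52.416, 40.018, 0.3]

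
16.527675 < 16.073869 False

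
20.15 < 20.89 True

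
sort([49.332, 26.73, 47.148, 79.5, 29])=[26.73, 29, 47.148, 49.332, 79.5]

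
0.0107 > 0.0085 True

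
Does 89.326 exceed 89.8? No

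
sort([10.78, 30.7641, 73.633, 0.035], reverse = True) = [73.633, 30.7641, 10.78, 0.035]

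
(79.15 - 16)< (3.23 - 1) False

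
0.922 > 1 False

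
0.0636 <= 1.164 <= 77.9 True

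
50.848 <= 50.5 False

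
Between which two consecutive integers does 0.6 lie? 0 and 1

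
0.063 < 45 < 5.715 False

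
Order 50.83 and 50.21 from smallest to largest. 50.21, 50.83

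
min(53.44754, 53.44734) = 53.44734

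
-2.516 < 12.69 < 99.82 True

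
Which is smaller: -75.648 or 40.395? -75.648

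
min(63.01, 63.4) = 63.01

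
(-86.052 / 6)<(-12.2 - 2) True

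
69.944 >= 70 False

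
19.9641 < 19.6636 False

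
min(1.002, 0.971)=0.971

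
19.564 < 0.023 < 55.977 False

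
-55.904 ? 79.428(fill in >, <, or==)<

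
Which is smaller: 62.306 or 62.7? 62.306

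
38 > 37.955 True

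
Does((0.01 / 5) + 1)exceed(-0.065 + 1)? Yes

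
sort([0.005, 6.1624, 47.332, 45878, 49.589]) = [0.005, 6.1624, 47.332, 49.589, 45878]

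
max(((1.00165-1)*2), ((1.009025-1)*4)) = 0.0361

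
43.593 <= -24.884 False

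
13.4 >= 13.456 False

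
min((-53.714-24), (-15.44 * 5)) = -77.714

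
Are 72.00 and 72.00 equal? Yes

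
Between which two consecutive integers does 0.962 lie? 0 and 1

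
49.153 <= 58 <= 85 True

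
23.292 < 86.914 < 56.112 False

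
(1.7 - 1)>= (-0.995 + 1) True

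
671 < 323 False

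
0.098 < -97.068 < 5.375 False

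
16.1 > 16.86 False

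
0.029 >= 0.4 False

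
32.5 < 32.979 True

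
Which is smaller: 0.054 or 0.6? 0.054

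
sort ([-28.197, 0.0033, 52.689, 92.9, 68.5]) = [-28.197, 0.0033, 52.689, 68.5, 92.9]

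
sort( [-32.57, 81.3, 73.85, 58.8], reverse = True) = [81.3, 73.85, 58.8, -32.57]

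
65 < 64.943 False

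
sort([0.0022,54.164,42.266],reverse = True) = [54.164,42.266,0.0022]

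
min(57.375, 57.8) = 57.375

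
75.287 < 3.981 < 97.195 False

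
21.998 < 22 True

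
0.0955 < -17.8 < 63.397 False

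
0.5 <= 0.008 False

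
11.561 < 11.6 True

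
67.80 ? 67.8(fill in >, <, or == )==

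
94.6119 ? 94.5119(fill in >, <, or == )>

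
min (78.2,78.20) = 78.2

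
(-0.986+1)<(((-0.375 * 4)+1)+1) True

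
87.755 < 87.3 False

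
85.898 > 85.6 True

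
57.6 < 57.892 True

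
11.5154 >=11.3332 True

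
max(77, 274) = 274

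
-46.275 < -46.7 False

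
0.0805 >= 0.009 True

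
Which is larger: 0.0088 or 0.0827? 0.0827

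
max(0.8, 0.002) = 0.8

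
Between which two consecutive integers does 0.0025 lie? 0 and 1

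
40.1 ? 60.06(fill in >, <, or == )<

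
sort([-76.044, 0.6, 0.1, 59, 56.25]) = [-76.044, 0.1, 0.6, 56.25, 59]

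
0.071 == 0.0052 False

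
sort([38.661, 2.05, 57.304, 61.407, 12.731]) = [2.05, 12.731, 38.661, 57.304, 61.407]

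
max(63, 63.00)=63.00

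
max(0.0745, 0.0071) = 0.0745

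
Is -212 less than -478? No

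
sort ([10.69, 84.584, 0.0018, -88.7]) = [-88.7, 0.0018, 10.69, 84.584]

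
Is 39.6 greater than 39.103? Yes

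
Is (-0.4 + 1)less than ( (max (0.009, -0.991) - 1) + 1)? No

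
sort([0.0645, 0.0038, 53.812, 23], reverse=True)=[53.812, 23, 0.0645, 0.0038]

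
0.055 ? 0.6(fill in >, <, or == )<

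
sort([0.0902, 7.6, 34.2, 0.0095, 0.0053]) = [0.0053, 0.0095, 0.0902, 7.6, 34.2]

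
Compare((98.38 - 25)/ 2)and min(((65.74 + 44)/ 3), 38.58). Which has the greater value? ((98.38 - 25)/ 2)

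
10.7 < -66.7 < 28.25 False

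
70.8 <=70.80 True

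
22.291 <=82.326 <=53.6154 False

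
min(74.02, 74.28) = 74.02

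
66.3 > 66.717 False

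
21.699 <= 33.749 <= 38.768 True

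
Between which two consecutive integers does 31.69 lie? 31 and 32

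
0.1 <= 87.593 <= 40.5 False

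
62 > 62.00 False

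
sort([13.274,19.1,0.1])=[0.1,13.274,19.1]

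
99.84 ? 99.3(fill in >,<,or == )>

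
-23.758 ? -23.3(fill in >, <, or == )<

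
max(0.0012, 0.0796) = 0.0796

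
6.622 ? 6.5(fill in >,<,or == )>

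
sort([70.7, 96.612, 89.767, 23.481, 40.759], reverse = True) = [96.612, 89.767, 70.7, 40.759, 23.481]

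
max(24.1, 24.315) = 24.315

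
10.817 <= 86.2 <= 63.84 False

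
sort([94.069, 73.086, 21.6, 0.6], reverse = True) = [94.069, 73.086, 21.6, 0.6]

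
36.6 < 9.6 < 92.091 False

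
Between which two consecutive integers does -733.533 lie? -734 and -733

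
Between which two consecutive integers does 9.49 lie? 9 and 10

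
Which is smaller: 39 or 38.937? 38.937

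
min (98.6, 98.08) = 98.08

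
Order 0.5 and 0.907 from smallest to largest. 0.5, 0.907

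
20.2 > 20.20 False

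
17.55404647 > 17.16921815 True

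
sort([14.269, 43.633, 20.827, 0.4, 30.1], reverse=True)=[43.633, 30.1, 20.827, 14.269, 0.4]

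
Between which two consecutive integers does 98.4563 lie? 98 and 99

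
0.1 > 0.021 True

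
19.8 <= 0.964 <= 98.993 False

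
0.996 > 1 False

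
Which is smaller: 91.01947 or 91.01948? 91.01947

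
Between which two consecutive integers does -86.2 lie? -87 and -86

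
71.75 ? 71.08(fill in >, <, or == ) >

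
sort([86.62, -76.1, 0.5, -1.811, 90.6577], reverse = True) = [90.6577, 86.62, 0.5, -1.811, -76.1]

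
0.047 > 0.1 False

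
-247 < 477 True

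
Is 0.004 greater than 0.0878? No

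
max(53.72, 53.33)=53.72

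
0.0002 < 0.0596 True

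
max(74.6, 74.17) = 74.6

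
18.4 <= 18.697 True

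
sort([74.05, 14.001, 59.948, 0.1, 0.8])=[0.1, 0.8, 14.001, 59.948, 74.05]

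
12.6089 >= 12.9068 False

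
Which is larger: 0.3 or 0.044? 0.3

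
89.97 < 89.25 False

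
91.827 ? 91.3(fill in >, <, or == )>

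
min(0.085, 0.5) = 0.085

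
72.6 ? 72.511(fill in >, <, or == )>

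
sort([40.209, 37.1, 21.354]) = [21.354, 37.1, 40.209]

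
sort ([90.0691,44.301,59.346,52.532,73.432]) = [44.301,52.532,59.346,73.432,90.0691]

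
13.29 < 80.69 True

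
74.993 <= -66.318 False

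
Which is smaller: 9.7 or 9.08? 9.08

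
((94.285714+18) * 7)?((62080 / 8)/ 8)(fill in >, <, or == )<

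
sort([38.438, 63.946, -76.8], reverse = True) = [63.946, 38.438, -76.8]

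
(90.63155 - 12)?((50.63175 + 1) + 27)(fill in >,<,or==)<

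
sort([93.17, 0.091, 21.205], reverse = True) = [93.17, 21.205, 0.091]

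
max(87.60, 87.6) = 87.6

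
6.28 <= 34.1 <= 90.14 True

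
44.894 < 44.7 False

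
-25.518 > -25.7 True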